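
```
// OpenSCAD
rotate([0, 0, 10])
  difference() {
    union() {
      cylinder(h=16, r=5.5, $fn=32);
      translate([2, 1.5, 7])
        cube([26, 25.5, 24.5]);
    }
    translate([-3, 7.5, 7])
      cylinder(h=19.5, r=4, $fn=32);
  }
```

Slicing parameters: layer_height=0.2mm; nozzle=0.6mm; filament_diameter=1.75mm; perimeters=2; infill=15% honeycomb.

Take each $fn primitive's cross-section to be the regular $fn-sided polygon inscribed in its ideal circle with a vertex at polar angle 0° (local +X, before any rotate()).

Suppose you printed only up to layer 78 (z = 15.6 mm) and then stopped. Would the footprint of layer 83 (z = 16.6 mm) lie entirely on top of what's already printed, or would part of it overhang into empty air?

Compare the two slices. At z = 15.6: the r=5.5 cylinder contributes a regular 32-gon of circumradius 5.5 (area = (32/2)·5.500²·sin(360°/32) = 94.42 mm²); the cube at (2, 1.5) (footprint 26×25.5) is included at this height (area 663.00 mm²); Merging all regions: the regions partially overlap — summed areas 757.42 mm² minus the doubly-counted overlap 7.77 mm² gives 749.65 mm² — area = 749.65 mm²; the r=4 cylinder at (-3, 7.5) contributes a regular 32-gon of circumradius 4 (area = (32/2)·4.000²·sin(360°/32) = 49.94 mm²); Subtracting the remaining from the first: starting from the result so far (749.65 mm²), the r=4 cylinder at (-3, 7.5) partially overlaps it — only the 4.59 mm² overlap (of its 49.94 mm²) is removed, clipping the outline — area = 745.06 mm²; (rotated 10° about Z; rotation is an isometry so areas/perimeters/island counts are preserved). At z = 16.6: the cylinder does not reach this height (z outside [0, 16]); the cube at (2, 1.5) is present — its section is the full 26×25.5 rectangle (area 663.00 mm²); Combining (union): only the 26×25.5 cube at (2, 1.5) is present, so the union is just that shape — area = 663.00 mm²; the r=4 cylinder at (-3, 7.5) contributes a regular 32-gon of circumradius 4 (area = (32/2)·4.000²·sin(360°/32) = 49.94 mm²); After the difference (first − rest): starting from that combined region (663.00 mm²), the r=4 cylinder at (-3, 7.5) misses the remaining region (no effect) — area = 663.00 mm²; (whole slice rotated 10° about Z — lengths, areas and connectivity unchanged). Checking containment: the cross-section at z = 16.6 is a subset of the cross-section at z = 15.6.

entirely on top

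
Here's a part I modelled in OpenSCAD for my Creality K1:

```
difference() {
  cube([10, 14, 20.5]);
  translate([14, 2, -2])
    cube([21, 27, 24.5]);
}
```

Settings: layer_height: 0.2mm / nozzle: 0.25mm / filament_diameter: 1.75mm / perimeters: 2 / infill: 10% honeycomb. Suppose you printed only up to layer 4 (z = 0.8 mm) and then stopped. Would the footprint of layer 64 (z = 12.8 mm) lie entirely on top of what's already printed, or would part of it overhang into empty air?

Compare the two slices. At z = 0.8: the cube (footprint 10×14) is included at this height (area 140.00 mm²); the 21×27 cube at (14, 2) contributes its full rectangle (area 567.00 mm²); Subtracting the remaining from the first: starting from the 10×14 cube (140.00 mm²), the 21×27 cube at (14, 2) misses the remaining region (no effect) — area = 140.00 mm². At z = 12.8: the 10×14 cube contributes its full rectangle (area 140.00 mm²); the 21×27 cube at (14, 2) contributes its full rectangle (area 567.00 mm²); Taking the first minus the rest: starting from the 10×14 cube (140.00 mm²), the 21×27 cube at (14, 2) misses the remaining region (no effect) — area = 140.00 mm². Checking containment: the cross-section at z = 12.8 is a subset of the cross-section at z = 0.8.

entirely on top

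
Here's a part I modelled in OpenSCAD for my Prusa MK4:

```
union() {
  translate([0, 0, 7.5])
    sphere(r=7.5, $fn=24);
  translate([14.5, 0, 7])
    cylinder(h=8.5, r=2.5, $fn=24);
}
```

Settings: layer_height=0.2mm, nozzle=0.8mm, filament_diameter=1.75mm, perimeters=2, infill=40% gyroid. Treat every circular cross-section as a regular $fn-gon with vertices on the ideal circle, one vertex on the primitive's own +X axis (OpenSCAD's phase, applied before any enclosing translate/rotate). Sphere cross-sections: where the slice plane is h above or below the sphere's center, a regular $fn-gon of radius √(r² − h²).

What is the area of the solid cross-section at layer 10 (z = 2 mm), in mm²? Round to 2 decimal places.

At z = 2 mm: the r=7.5 sphere slices to a regular 24-gon of circumradius 5.099 (√(r²−h²) with h=5.5 from center) (area = (24/2)·5.099²·sin(360°/24) = 80.75 mm²); the cylinder at (14.5, 0) is absent (z outside [7, 15.5]); Combining (union): only the r=7.5 sphere is present, so the union is just that shape — area = 80.75 mm². Overall, the cross-section is a single solid region. Net area = 80.75 mm².

80.75 mm²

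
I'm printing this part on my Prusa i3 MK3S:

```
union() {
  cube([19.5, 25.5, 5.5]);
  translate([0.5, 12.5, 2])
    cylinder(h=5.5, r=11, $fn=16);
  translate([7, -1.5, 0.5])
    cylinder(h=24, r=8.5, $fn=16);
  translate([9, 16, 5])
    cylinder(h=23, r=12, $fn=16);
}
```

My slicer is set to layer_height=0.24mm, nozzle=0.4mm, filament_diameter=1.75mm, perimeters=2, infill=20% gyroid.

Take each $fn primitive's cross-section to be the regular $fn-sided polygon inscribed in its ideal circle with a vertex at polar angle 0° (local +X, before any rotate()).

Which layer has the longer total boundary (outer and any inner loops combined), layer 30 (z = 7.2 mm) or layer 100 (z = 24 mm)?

layer 30 (z = 7.2 mm)

Layer 30 (z = 7.2): the cube is not intersected at this z (z outside [0, 5.5]); the r=11 cylinder at (0.5, 12.5) gives a regular 16-gon of circumradius 11 (constant along its height) (perimeter = 2·16·11.000·sin(180°/16) = 68.67 mm); the cylinder at (7, -1.5): section is a regular 16-gon, circumradius r=8.5 (perimeter = 2·16·8.500·sin(180°/16) = 53.06 mm); the r=12 cylinder at (9, 16) contributes a regular 16-gon of circumradius 12 (perimeter = 2·16·12.000·sin(180°/16) = 74.91 mm); Merging all regions: the regions partially overlap (shared area 237.41 mm²), so the edge portions inside another operand are dropped and the merged outline is re-measured after clipping — boundary = 113.54 mm. So its perimeter = 113.54 mm. Layer 100 (z = 24): the cube does not reach this height (z outside [0, 5.5]); the cylinder at (0.5, 12.5) does not reach this height (z outside [2, 7.5]); the cylinder at (7, -1.5): section is a regular 16-gon, circumradius r=8.5 (perimeter = 2·16·8.500·sin(180°/16) = 53.06 mm); the r=12 cylinder at (9, 16) contributes a regular 16-gon of circumradius 12 (perimeter = 2·16·12.000·sin(180°/16) = 74.91 mm); Taking the union: the regions partially overlap (shared area 17.33 mm²), so the edge portions inside another operand are dropped and the merged outline is re-measured after clipping — boundary = 107.40 mm. So its perimeter = 107.40 mm. Layer 30 is larger (113.54 vs 107.40 mm).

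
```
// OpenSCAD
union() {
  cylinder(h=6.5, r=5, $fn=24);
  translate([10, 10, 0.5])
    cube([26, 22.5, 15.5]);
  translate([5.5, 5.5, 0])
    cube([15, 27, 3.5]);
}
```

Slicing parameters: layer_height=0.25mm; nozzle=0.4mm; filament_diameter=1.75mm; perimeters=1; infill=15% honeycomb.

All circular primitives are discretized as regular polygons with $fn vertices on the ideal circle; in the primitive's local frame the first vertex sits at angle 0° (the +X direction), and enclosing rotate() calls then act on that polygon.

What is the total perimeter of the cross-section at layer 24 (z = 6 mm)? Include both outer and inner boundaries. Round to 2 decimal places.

At z = 6 mm: the r=5 cylinder gives a regular 24-gon of circumradius 5 (constant along its height) (perimeter = 2·24·5.000·sin(180°/24) = 31.33 mm); the 26×22.5 cube at (10, 10) contributes its full rectangle (perimeter 97.00 mm); the cube at (5.5, 5.5) is absent (z outside [0, 3.5]); Combining (union): the 2 present regions are separate (no shared area or edge), so areas and boundary lengths simply add and each stays a separate island — boundary = 128.33 mm. Overall, the cross-section has 2 separate islands. Total boundary length (outer) = 128.33 mm.

128.33 mm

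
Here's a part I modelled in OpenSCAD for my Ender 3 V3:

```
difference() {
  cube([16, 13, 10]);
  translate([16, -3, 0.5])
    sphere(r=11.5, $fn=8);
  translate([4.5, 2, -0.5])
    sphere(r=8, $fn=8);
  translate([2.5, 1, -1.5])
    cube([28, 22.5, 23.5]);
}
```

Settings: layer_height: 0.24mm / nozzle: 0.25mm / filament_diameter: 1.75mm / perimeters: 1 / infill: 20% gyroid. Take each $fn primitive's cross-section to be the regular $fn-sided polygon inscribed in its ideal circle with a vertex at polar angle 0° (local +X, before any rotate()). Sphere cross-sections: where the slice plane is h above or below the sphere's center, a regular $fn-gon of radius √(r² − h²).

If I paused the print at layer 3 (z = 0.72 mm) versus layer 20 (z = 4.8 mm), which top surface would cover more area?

Layer 3 (z = 0.72): the 16×13 cube contributes its full rectangle (area 208.00 mm²); the r=11.5 sphere at (16, -3) slices to a regular 8-gon of circumradius 11.498 (√(r²−h²) with h=0.22 from center) (area = (8/2)·11.498²·sin(360°/8) = 373.92 mm²); the r=8 sphere at (4.5, 2) slices to a regular 8-gon of circumradius 7.906 (√(r²−h²) with h=1.22 from center) (area = (8/2)·7.906²·sin(360°/8) = 176.81 mm²); the 28×22.5 cube at (2.5, 1) contributes its full rectangle (area 630.00 mm²); Subtracting the remaining from the first: starting from the 16×13 cube (208.00 mm²), the r=11.5 sphere at (16, -3) partially overlaps it — only the 60.85 mm² overlap (of its 373.92 mm²) is removed, clipping the outline; the r=8 sphere at (4.5, 2) partially overlaps it — only the 71.85 mm² overlap (of its 176.81 mm²) is removed, clipping the outline; the 28×22.5 cube at (2.5, 1) partially overlaps it — only the 64.20 mm² overlap (of its 630.00 mm²) is removed, clipping the outline — area = 11.10 mm². So its area = 11.10 mm². Layer 20 (z = 4.8): the cube (footprint 16×13) is included at this height (area 208.00 mm²); the sphere at (16, -3): section is a regular 8-gon, circumradius = √(r²−h²) = √(11.5²−4.3²) = 10.666 (area = (8/2)·10.666²·sin(360°/8) = 321.76 mm²); the r=8 sphere at (4.5, 2) contributes a regular 8-gon of circumradius √(8²−5.3²) = 5.992 (area = (8/2)·5.992²·sin(360°/8) = 101.57 mm²); the cube at (2.5, 1) is present — its section is the full 28×22.5 rectangle (area 630.00 mm²); Taking the first minus the rest: starting from the 16×13 cube (208.00 mm²), the r=11.5 sphere at (16, -3) partially overlaps it — only the 50.31 mm² overlap (of its 321.76 mm²) is removed, clipping the outline; the r=8 sphere at (4.5, 2) partially overlaps it — only the 56.74 mm² overlap (of its 101.57 mm²) is removed, clipping the outline; the 28×22.5 cube at (2.5, 1) partially overlaps it — only the 85.00 mm² overlap (of its 630.00 mm²) is removed, clipping the outline — area = 15.95 mm². So its area = 15.95 mm². Layer 20 is larger (15.95 vs 11.10 mm²).

layer 20 (z = 4.8 mm)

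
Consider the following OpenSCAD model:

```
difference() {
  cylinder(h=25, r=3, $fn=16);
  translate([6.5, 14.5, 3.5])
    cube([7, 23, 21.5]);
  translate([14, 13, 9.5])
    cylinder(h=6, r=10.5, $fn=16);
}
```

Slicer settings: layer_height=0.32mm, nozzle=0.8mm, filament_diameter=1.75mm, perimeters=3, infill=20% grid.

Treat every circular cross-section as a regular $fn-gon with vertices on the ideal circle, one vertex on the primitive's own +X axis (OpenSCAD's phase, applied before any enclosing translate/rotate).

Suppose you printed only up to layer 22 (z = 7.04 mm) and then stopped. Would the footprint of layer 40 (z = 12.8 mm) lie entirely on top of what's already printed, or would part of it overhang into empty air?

Compare the two slices. At z = 7.04: the r=3 cylinder gives a regular 16-gon of circumradius 3 (constant along its height) (area = (16/2)·3.000²·sin(360°/16) = 27.55 mm²); the cube at (6.5, 14.5) is present — its section is the full 7×23 rectangle (area 161.00 mm²); the cylinder at (14, 13) is not intersected at this z (z outside [9.5, 15.5]); Subtracting the remaining from the first: starting from the r=3 cylinder (27.55 mm²), the 7×23 cube at (6.5, 14.5) misses the remaining region (no effect) — area = 27.55 mm². At z = 12.8: the cylinder: section is a regular 16-gon, circumradius r=3 (area = (16/2)·3.000²·sin(360°/16) = 27.55 mm²); the cube at (6.5, 14.5) (footprint 7×23) is included at this height (area 161.00 mm²); the cylinder at (14, 13): section is a regular 16-gon, circumradius r=10.5 (area = (16/2)·10.500²·sin(360°/16) = 337.53 mm²); Taking the first minus the rest: starting from the r=3 cylinder (27.55 mm²), the 7×23 cube at (6.5, 14.5) misses the remaining region (no effect); the r=10.5 cylinder at (14, 13) misses the remaining region (no effect) — area = 27.55 mm². Checking containment: the cross-section at z = 12.8 is a subset of the cross-section at z = 7.04.

entirely on top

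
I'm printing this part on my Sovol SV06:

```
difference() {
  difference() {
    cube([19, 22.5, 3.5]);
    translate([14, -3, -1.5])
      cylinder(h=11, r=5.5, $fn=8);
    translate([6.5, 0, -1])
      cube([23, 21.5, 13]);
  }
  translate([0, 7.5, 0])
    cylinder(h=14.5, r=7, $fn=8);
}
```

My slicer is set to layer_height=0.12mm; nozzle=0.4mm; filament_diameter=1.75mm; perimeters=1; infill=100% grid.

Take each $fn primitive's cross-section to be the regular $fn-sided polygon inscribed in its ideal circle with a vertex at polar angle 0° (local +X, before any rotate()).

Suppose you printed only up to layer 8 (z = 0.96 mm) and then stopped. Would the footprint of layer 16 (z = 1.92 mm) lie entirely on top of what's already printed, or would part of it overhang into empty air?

Compare the two slices. At z = 0.96: the 19×22.5 cube contributes its full rectangle (area 427.50 mm²); the r=5.5 cylinder at (14, -3) gives a regular 8-gon of circumradius 5.5 (constant along its height) (area = (8/2)·5.500²·sin(360°/8) = 85.56 mm²); the cube at (6.5, 0) is present — its section is the full 23×21.5 rectangle (area 494.50 mm²); Subtracting the remaining from the first: starting from the 19×22.5 cube (427.50 mm²), the r=5.5 cylinder at (14, -3) partially overlaps it — only the 13.51 mm² overlap (of its 85.56 mm²) is removed, clipping the outline; the 23×21.5 cube at (6.5, 0) partially overlaps it — only the 255.24 mm² overlap (of its 494.50 mm²) is removed, clipping the outline — area = 158.75 mm²; the r=7 cylinder at (0, 7.5) gives a regular 8-gon of circumradius 7 (constant along its height) (area = (8/2)·7.000²·sin(360°/8) = 138.59 mm²); After the difference (first − rest): starting from the result so far (158.75 mm²), the r=7 cylinder at (0, 7.5) partially overlaps it — only the 68.69 mm² overlap (of its 138.59 mm²) is removed, clipping the outline — area = 90.06 mm². At z = 1.92: the cube is present — its section is the full 19×22.5 rectangle (area 427.50 mm²); the cylinder at (14, -3): section is a regular 8-gon, circumradius r=5.5 (area = (8/2)·5.500²·sin(360°/8) = 85.56 mm²); the cube at (6.5, 0) (footprint 23×21.5) is included at this height (area 494.50 mm²); Subtracting the remaining from the first: starting from the 19×22.5 cube (427.50 mm²), the r=5.5 cylinder at (14, -3) partially overlaps it — only the 13.51 mm² overlap (of its 85.56 mm²) is removed, clipping the outline; the 23×21.5 cube at (6.5, 0) partially overlaps it — only the 255.24 mm² overlap (of its 494.50 mm²) is removed, clipping the outline — area = 158.75 mm²; the r=7 cylinder at (0, 7.5) contributes a regular 8-gon of circumradius 7 (area = (8/2)·7.000²·sin(360°/8) = 138.59 mm²); Subtracting the remaining from the first: starting from that combined region (158.75 mm²), the r=7 cylinder at (0, 7.5) partially overlaps it — only the 68.69 mm² overlap (of its 138.59 mm²) is removed, clipping the outline — area = 90.06 mm². Checking containment: the cross-section at z = 1.92 is a subset of the cross-section at z = 0.96.

entirely on top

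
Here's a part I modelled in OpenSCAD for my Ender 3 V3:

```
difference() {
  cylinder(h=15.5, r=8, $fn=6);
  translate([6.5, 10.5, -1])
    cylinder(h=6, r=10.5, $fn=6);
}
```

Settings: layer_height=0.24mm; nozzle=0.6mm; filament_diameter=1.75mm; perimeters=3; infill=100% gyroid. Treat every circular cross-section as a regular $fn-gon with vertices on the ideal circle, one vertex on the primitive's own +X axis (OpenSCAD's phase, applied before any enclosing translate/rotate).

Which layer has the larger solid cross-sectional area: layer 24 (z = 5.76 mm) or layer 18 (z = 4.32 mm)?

layer 24 (z = 5.76 mm)

Layer 24 (z = 5.76): the r=8 cylinder gives a regular 6-gon of circumradius 8 (constant along its height) (area = (6/2)·8.000²·sin(360°/6) = 166.28 mm²); the cylinder at (6.5, 10.5) is absent (z outside [-1, 5]); After the difference (first − rest): none of the subtracted shapes is present at this height, so the r=8 cylinder is unchanged — area = 166.28 mm². So its area = 166.28 mm². Layer 18 (z = 4.32): the cylinder: section is a regular 6-gon, circumradius r=8 (area = (6/2)·8.000²·sin(360°/6) = 166.28 mm²); the r=10.5 cylinder at (6.5, 10.5) contributes a regular 6-gon of circumradius 10.5 (area = (6/2)·10.500²·sin(360°/6) = 286.44 mm²); After the difference (first − rest): starting from the r=8 cylinder (166.28 mm²), the r=10.5 cylinder at (6.5, 10.5) partially overlaps it — only the 32.79 mm² overlap (of its 286.44 mm²) is removed, clipping the outline — area = 133.49 mm². So its area = 133.49 mm². Layer 24 is larger (166.28 vs 133.49 mm²).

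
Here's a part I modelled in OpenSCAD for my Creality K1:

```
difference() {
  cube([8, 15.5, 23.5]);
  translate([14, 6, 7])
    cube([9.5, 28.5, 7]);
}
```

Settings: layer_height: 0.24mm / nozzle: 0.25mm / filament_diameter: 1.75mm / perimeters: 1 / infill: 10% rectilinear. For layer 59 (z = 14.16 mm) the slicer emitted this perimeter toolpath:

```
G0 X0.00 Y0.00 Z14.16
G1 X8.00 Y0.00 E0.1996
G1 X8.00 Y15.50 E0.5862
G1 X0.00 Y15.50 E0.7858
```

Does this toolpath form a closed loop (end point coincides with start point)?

no

Start point (G0): (0.00, 0.00). End point (last G1): the path does not return to the start — open.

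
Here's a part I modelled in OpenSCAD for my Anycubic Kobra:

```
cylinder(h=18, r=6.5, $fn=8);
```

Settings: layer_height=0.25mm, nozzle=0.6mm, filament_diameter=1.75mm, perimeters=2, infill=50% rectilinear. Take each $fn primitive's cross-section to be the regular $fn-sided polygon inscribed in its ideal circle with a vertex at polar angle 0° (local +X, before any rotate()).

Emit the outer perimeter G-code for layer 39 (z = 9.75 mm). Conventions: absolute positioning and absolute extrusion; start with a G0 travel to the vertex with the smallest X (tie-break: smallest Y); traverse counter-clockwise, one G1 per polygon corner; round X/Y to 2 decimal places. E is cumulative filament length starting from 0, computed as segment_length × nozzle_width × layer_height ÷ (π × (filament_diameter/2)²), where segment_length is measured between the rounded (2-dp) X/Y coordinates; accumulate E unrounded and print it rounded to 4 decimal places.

G0 X-6.50 Y0.00 Z9.75
G1 X-4.60 Y-4.60 E0.3104
G1 X0.00 Y-6.50 E0.6208
G1 X4.60 Y-4.60 E0.9311
G1 X6.50 Y0.00 E1.2415
G1 X4.60 Y4.60 E1.5519
G1 X0.00 Y6.50 E1.8623
G1 X-4.60 Y4.60 E2.1726
G1 X-6.50 Y0.00 E2.4830

At z = 9.75 mm: the r=6.5 cylinder contributes a regular 8-gon of circumradius 6.5. The outline is a single polygon with 8 vertices. Extrusion per mm of travel: 0.6 × 0.25 / (π × 0.875²) = 0.062363. Accumulating E over each segment gives final E = 2.4830.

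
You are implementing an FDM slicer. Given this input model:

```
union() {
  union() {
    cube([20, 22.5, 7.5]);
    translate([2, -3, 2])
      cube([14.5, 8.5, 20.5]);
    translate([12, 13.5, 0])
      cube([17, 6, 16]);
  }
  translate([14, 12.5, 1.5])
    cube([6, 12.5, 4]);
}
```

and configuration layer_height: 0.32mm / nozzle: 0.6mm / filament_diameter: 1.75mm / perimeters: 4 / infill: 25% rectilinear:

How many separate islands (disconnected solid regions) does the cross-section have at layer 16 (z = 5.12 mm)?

1

At z = 5.12 mm: the 20×22.5 cube contributes its full rectangle; the 14.5×8.5 cube at (2, -3) contributes its full rectangle; the 17×6 cube at (12, 13.5) contributes its full rectangle; Combining (union): the regions partially overlap (shared area 127.75 mm²), so overlapping operands fuse into one piece — 1 connected region; the cube at (14, 12.5) is present — its section is the full 6×12.5 rectangle; Combining (union): the regions partially overlap (shared area 60.00 mm²), so overlapping operands fuse into one piece — 1 connected region. Overall, the cross-section is a single solid region. Island count = 1.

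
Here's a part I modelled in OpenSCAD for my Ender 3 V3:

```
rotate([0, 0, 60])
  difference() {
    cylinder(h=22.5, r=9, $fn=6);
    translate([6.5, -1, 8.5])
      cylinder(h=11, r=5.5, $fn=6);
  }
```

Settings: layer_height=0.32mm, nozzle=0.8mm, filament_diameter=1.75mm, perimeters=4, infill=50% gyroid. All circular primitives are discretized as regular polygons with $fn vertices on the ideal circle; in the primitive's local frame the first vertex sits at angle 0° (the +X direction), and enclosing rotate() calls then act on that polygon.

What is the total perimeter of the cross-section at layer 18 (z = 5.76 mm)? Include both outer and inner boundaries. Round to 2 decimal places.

54.00 mm

At z = 5.76 mm: the r=9 cylinder gives a regular 6-gon of circumradius 9 (constant along its height) (perimeter = 2·6·9.000·sin(180°/6) = 54.00 mm); the cylinder at (6.5, -1) does not reach this height (z outside [8.5, 19.5]); Taking the first minus the rest: none of the subtracted shapes is present at this height, so the r=9 cylinder is unchanged — boundary = 54.00 mm; (rotated 60° about Z; rotation is an isometry so areas/perimeters/island counts are preserved). Overall, the cross-section is a single solid region. Total boundary length (outer) = 54.00 mm.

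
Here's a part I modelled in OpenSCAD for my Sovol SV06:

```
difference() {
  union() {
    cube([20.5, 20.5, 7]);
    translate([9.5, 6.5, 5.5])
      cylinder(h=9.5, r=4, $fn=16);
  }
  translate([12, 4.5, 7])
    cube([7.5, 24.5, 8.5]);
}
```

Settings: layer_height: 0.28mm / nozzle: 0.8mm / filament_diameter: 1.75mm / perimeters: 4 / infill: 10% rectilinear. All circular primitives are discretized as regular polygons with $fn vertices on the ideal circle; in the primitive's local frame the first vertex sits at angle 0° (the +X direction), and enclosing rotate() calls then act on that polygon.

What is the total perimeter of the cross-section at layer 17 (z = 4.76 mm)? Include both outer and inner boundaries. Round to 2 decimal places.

82.00 mm

At z = 4.76 mm: the cube is present — its section is the full 20.5×20.5 rectangle (perimeter 82.00 mm); the cylinder at (9.5, 6.5) is not intersected at this z (z outside [5.5, 15]); Combining (union): only the 20.5×20.5 cube is present, so the union is just that shape — boundary = 82.00 mm; the cube at (12, 4.5) is absent (z outside [7, 15.5]); Taking the first minus the rest: none of the subtracted shapes is present at this height, so the result so far is unchanged — boundary = 82.00 mm. Overall, the cross-section is a single solid region. Total boundary length (outer) = 82.00 mm.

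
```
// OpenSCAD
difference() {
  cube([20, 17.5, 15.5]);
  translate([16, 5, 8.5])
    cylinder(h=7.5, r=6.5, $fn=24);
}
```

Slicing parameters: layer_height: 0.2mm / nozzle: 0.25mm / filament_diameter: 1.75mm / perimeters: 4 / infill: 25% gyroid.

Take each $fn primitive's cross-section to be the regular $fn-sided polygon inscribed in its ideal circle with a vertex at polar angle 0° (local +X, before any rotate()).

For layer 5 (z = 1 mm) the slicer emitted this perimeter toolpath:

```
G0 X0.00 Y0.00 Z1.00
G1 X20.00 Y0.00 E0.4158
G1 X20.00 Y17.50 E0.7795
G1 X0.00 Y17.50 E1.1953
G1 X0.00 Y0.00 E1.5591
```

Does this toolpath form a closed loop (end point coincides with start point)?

Start point (G0): (0.00, 0.00). End point (last G1): the path returns to the start — closed.

yes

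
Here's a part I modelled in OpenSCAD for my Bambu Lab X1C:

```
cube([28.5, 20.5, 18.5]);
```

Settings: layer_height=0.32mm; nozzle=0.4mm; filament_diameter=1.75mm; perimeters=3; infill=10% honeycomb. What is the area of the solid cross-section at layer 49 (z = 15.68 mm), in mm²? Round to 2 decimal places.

At z = 15.68 mm: the cube is present — its section is the full 28.5×20.5 rectangle (area 584.25 mm²). Overall, the cross-section is a single solid region. Net area = 584.25 mm².

584.25 mm²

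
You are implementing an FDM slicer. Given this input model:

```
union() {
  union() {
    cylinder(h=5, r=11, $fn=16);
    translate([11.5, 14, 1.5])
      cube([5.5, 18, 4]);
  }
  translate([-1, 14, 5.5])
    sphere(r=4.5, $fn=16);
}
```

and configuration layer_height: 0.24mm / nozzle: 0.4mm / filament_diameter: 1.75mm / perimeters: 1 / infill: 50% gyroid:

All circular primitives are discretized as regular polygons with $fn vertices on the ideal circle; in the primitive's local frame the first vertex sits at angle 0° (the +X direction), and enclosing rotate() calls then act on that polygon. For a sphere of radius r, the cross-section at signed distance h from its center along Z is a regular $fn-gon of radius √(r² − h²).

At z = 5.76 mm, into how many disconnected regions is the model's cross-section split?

At z = 5.76 mm: the cylinder does not reach this height (z outside [0, 5]); the cube at (11.5, 14) is not intersected at this z (z outside [1.5, 5.5]); Combining (union): nothing is present at this height; the sphere at (-1, 14): section is a regular 16-gon, circumradius = √(r²−h²) = √(4.5²−0.26²) = 4.492; Combining (union): only the r=4.5 sphere at (-1, 14) is present, so the union is just that shape — 1 connected region. The result has 1 disconnected region.

1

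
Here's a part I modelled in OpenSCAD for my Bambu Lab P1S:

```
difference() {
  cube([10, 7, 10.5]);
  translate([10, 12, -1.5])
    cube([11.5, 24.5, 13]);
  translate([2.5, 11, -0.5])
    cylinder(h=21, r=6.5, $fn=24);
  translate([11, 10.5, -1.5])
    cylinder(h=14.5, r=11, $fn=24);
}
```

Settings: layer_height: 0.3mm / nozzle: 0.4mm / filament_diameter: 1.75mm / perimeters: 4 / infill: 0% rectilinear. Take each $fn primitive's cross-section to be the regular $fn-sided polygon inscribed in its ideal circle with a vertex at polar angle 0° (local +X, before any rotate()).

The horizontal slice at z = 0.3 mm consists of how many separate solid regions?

1

At z = 0.3 mm: the cube is present — its section is the full 10×7 rectangle; the cube at (10, 12) (footprint 11.5×24.5) is included at this height; the r=6.5 cylinder at (2.5, 11) contributes a regular 24-gon of circumradius 6.5; the r=11 cylinder at (11, 10.5) contributes a regular 24-gon of circumradius 11; After the difference (first − rest): starting from the 10×7 cube, the 11.5×24.5 cube at (10, 12) misses the remaining region (no effect); the r=6.5 cylinder at (2.5, 11) partially overlaps it — only the 14.46 mm² overlap (of its 131.22 mm²) is removed, clipping the outline; the r=11 cylinder at (11, 10.5) partially overlaps it — only the 36.42 mm² overlap (of its 375.81 mm²) is removed, clipping the outline — 1 connected region. The result has 1 disconnected region.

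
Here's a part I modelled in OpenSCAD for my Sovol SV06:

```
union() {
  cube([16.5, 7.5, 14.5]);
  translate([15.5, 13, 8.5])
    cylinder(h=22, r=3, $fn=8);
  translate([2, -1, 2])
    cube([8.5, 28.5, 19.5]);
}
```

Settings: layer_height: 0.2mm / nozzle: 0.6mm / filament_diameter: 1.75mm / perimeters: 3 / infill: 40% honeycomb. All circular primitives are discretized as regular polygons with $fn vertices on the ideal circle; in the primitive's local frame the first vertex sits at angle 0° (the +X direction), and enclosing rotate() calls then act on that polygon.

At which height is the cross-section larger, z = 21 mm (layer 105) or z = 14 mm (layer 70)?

layer 70 (z = 14 mm)

Layer 105 (z = 21): the cube does not reach this height (z outside [0, 14.5]); the r=3 cylinder at (15.5, 13) gives a regular 8-gon of circumradius 3 (constant along its height) (area = (8/2)·3.000²·sin(360°/8) = 25.46 mm²); the cube at (2, -1) is present — its section is the full 8.5×28.5 rectangle (area 242.25 mm²); Combining (union): the 2 present regions are separate (no shared area or edge), so areas and boundary lengths simply add and each stays a separate island — area = 267.71 mm². So its area = 267.71 mm². Layer 70 (z = 14): the 16.5×7.5 cube contributes its full rectangle (area 123.75 mm²); the r=3 cylinder at (15.5, 13) contributes a regular 8-gon of circumradius 3 (area = (8/2)·3.000²·sin(360°/8) = 25.46 mm²); the cube at (2, -1) is present — its section is the full 8.5×28.5 rectangle (area 242.25 mm²); Combining (union): the regions partially overlap — summed areas 391.46 mm² minus the doubly-counted overlap 63.75 mm² gives 327.71 mm² — area = 327.71 mm². So its area = 327.71 mm². Layer 70 is larger (327.71 vs 267.71 mm²).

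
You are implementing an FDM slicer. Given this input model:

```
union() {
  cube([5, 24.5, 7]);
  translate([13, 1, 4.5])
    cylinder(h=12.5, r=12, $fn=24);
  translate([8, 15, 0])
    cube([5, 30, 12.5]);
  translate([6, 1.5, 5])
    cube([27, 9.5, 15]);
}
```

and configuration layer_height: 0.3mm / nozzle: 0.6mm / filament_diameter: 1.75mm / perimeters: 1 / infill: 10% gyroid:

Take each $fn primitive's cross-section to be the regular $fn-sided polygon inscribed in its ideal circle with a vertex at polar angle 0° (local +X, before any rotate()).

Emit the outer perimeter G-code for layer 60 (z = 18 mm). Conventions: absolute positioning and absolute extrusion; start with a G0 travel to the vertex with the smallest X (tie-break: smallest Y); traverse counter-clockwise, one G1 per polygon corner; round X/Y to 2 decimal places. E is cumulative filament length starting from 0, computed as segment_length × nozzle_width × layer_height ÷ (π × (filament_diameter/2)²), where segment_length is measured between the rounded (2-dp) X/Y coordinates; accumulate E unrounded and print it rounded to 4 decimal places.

At z = 18 mm: the cube does not reach this height (z outside [0, 7]); the cylinder at (13, 1) does not reach this height (z outside [4.5, 17]); the cube at (8, 15) does not reach this height (z outside [0, 12.5]); the 27×9.5 cube at (6, 1.5) contributes its full rectangle; Merging all regions: only the 27×9.5 cube at (6, 1.5) is present, so the union is just that shape — 1 connected region. The outline is a single polygon with 4 vertices. Extrusion per mm of travel: 0.6 × 0.3 / (π × 0.875²) = 0.074835. Accumulating E over each segment gives final E = 5.4630.

G0 X6.00 Y1.50 Z18.00
G1 X33.00 Y1.50 E2.0206
G1 X33.00 Y11.00 E2.7315
G1 X6.00 Y11.00 E4.7520
G1 X6.00 Y1.50 E5.4630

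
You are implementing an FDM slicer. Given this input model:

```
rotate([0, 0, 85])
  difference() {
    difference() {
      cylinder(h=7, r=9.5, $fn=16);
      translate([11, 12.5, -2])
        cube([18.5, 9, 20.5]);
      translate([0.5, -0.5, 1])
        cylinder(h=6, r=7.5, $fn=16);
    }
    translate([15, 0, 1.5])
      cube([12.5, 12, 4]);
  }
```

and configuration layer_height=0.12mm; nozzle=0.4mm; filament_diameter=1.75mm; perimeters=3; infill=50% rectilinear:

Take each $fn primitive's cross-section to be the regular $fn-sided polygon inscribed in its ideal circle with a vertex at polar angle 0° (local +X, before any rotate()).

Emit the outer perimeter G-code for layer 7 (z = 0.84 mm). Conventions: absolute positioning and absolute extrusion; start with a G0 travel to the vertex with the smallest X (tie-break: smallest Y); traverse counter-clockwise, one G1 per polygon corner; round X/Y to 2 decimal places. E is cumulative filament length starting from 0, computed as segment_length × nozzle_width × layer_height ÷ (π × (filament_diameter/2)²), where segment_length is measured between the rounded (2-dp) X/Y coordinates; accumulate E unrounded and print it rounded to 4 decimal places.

At z = 0.84 mm: the r=9.5 cylinder contributes a regular 16-gon of circumradius 9.5; the 18.5×9 cube at (11, 12.5) contributes its full rectangle; the cylinder at (0.5, -0.5) is absent (z outside [1, 7]); Subtracting the remaining from the first: starting from the r=9.5 cylinder, the 18.5×9 cube at (11, 12.5) misses the remaining region (no effect) — 1 connected region; the cube at (15, 0) does not reach this height (z outside [1.5, 5.5]); Taking the first minus the rest: none of the subtracted shapes is present at this height, so the result so far is unchanged — 1 connected region; (rotated 85° about Z; rotation is an isometry so areas/perimeters/island counts are preserved). The outline is a single polygon with 16 vertices. Extrusion per mm of travel: 0.4 × 0.12 / (π × 0.875²) = 0.019956. Accumulating E over each segment gives final E = 1.1837.

G0 X-9.46 Y0.83 Z0.84
G1 X-9.06 Y-2.86 E0.0741
G1 X-7.28 Y-6.11 E0.1480
G1 X-4.39 Y-8.43 E0.2220
G1 X-0.83 Y-9.46 E0.2959
G1 X2.86 Y-9.06 E0.3700
G1 X6.11 Y-7.28 E0.4439
G1 X8.43 Y-4.39 E0.5179
G1 X9.46 Y-0.83 E0.5919
G1 X9.06 Y2.86 E0.6659
G1 X7.28 Y6.11 E0.7399
G1 X4.39 Y8.43 E0.8138
G1 X0.83 Y9.46 E0.8878
G1 X-2.86 Y9.06 E0.9619
G1 X-6.11 Y7.28 E1.0358
G1 X-8.43 Y4.39 E1.1098
G1 X-9.46 Y0.83 E1.1837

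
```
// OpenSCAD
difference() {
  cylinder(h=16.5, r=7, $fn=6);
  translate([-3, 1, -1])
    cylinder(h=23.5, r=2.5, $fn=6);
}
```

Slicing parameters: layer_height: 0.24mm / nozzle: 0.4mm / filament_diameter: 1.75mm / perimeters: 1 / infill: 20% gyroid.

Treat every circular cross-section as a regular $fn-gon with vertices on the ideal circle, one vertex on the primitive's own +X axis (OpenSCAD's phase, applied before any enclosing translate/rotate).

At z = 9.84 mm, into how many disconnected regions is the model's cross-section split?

At z = 9.84 mm: the r=7 cylinder contributes a regular 6-gon of circumradius 7; the r=2.5 cylinder at (-3, 1) contributes a regular 6-gon of circumradius 2.5; After the difference (first − rest): starting from the r=7 cylinder, the r=2.5 cylinder at (-3, 1) lies wholly inside it (removes its full 16.24 mm² and its 15.00 mm outline becomes a hole wall) — 1 connected region with 1 hole. The result has 1 disconnected region.

1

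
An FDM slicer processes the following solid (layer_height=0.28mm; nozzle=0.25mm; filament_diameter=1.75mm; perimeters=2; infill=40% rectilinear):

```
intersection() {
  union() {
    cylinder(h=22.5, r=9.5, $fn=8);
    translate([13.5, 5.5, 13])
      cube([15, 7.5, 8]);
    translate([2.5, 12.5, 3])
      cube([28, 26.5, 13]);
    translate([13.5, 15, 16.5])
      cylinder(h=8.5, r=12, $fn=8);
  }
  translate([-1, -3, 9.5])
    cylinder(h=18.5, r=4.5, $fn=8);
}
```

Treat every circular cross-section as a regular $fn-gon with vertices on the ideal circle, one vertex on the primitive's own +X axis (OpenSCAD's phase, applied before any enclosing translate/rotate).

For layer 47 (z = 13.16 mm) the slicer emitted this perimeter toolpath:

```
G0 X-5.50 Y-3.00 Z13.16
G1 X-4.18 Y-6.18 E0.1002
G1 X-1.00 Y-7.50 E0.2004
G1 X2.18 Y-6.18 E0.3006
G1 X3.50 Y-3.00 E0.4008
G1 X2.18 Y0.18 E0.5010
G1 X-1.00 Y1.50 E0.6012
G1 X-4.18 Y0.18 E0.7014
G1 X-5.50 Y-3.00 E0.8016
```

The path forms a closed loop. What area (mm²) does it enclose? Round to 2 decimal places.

Apply the shoelace formula to the sequence of (X, Y) vertices; enclosed area = 57.24 mm².

57.24 mm²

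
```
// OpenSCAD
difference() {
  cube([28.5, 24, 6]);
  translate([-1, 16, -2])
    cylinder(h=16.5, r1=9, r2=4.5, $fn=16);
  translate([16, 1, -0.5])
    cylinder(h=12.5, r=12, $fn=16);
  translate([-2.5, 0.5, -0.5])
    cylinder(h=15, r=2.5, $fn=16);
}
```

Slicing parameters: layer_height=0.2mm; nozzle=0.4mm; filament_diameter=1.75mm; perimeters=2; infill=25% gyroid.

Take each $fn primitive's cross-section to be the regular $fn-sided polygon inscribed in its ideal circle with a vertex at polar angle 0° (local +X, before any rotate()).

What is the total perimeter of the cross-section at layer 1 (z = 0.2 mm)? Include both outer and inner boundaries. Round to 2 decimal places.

At z = 0.2 mm: the cube (footprint 28.5×24) is included at this height (perimeter 105.00 mm); the cone at (-1, 16): at t=0.133 of its height the radius interpolates to r₁+(r₂−r₁)t = 8.400, giving a regular 16-gon of that circumradius (perimeter = 2·16·8.400·sin(180°/16) = 52.44 mm); the cylinder at (16, 1): section is a regular 16-gon, circumradius r=12 (perimeter = 2·16·12.000·sin(180°/16) = 74.91 mm); the r=2.5 cylinder at (-2.5, 0.5) gives a regular 16-gon of circumradius 2.5 (constant along its height) (perimeter = 2·16·2.500·sin(180°/16) = 15.61 mm); After the difference (first − rest): starting from the 28.5×24 cube, the cone at (-1, 16) partially overlaps it — only the 91.31 mm² overlap (of its 216.02 mm²) is removed, clipping the outline; the r=12 cylinder at (16, 1) partially overlaps it — only the 244.23 mm² overlap (of its 440.85 mm²) is removed, clipping the outline; the r=2.5 cylinder at (-2.5, 0.5) misses the remaining region (no effect) — boundary = 126.83 mm. Overall, the cross-section is a single solid region. Total boundary length (outer) = 126.83 mm.

126.83 mm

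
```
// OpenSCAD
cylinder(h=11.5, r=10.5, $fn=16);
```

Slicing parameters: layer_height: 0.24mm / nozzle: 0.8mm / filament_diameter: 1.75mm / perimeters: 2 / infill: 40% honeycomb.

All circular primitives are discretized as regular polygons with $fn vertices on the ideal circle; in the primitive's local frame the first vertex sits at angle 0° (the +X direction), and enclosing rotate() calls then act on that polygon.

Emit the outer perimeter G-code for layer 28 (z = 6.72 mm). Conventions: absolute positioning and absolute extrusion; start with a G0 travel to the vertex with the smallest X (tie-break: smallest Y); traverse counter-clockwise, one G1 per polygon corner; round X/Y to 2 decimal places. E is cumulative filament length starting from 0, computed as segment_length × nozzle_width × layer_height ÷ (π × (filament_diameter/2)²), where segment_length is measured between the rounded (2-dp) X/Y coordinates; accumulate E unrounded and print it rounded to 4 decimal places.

G0 X-10.50 Y0.00 Z6.72
G1 X-9.70 Y-4.02 E0.3272
G1 X-7.42 Y-7.42 E0.6540
G1 X-4.02 Y-9.70 E0.9807
G1 X0.00 Y-10.50 E1.3079
G1 X4.02 Y-9.70 E1.6351
G1 X7.42 Y-7.42 E1.9619
G1 X9.70 Y-4.02 E2.2887
G1 X10.50 Y0.00 E2.6159
G1 X9.70 Y4.02 E2.9430
G1 X7.42 Y7.42 E3.2698
G1 X4.02 Y9.70 E3.5966
G1 X0.00 Y10.50 E3.9238
G1 X-4.02 Y9.70 E4.2510
G1 X-7.42 Y7.42 E4.5777
G1 X-9.70 Y4.02 E4.9045
G1 X-10.50 Y0.00 E5.2317

At z = 6.72 mm: the r=10.5 cylinder gives a regular 16-gon of circumradius 10.5 (constant along its height). The outline is a single polygon with 16 vertices. Extrusion per mm of travel: 0.8 × 0.24 / (π × 0.875²) = 0.079824. Accumulating E over each segment gives final E = 5.2317.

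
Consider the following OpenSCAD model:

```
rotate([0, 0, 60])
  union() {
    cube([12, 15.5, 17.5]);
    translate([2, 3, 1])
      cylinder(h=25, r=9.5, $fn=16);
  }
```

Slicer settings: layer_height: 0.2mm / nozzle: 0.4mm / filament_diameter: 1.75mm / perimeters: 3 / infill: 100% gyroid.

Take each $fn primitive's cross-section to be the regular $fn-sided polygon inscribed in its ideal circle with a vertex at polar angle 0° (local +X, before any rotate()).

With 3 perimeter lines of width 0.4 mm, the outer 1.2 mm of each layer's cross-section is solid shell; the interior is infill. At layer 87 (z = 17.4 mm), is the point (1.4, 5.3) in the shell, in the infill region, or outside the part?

At z = 17.4 mm: the 12×15.5 cube contributes its full rectangle; the cylinder at (2, 3): section is a regular 16-gon, circumradius r=9.5; Merging all regions: the regions partially overlap (shared area 121.28 mm²), so overlapping operands fuse into one piece — 1 connected region; (whole slice rotated 60° about Z — lengths, areas and connectivity unchanged). Overall, the cross-section is a single solid region. Undo the 60° rotation: the query point maps to (5.290, 1.438) in the un-rotated model frame. The nearest boundary edge runs (10.78, -0.64)→(8.72, -3.72); distance from the point to it = 5.71 mm. The point is inside the cross-section and 5.71 mm from the nearest boundary — more than the 1.2 mm shell width (3 × 0.4), so it's in the infill interior.

infill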